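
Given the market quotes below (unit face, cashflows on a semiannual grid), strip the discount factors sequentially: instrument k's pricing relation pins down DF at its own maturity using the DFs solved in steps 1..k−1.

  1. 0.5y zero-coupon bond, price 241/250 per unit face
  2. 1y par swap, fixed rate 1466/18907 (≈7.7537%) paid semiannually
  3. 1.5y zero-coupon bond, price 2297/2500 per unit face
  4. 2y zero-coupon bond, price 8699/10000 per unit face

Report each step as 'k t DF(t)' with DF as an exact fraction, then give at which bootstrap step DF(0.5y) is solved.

step 1 [0.5y] zero: DF = P = 241/250 ≈ 0.964000
step 2 [1y] swap r/2=733/18907: DF=(1 − 733/18907·(0.964000))/(1+733/18907) = 9267/10000 ≈ 0.926700
step 3 [1.5y] zero: DF = P = 2297/2500 ≈ 0.918800
step 4 [2y] zero: DF = P = 8699/10000 ≈ 0.869900

1 1/2 241/250
2 1 9267/10000
3 3/2 2297/2500
4 2 8699/10000
DF(0.5y) is solved at step 1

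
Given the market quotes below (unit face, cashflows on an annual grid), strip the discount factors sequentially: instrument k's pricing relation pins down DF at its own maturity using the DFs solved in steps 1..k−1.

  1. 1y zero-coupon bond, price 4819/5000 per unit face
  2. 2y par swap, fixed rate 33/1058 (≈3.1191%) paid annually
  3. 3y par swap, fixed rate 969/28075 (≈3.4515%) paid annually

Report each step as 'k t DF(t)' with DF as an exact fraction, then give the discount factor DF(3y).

1 1 4819/5000
2 2 4703/5000
3 3 9031/10000
DF(3y) = 9031/10000 ≈ 0.903100

step 1 [1y] zero: DF = P = 4819/5000 ≈ 0.963800
step 2 [2y] swap r/1=33/1058: DF=(1 − 33/1058·(0.963800))/(1+33/1058) = 4703/5000 ≈ 0.940600
step 3 [3y] swap r/1=969/28075: DF=(1 − 969/28075·(0.963800+0.940600))/(1+969/28075) = 9031/10000 ≈ 0.903100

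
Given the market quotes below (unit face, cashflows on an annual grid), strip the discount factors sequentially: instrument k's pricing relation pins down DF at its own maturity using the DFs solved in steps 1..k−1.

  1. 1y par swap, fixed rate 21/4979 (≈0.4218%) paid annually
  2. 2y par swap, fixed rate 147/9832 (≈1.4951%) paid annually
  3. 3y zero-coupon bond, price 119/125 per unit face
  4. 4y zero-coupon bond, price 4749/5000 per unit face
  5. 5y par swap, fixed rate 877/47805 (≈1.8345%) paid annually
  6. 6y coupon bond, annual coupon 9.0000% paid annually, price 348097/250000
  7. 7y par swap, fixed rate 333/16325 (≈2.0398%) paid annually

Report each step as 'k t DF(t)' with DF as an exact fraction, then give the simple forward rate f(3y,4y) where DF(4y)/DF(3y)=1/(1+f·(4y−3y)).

step 1 [1y] swap r/1=21/4979: DF=(1 − 21/4979·(0))/(1+21/4979) = 4979/5000 ≈ 0.995800
step 2 [2y] swap r/1=147/9832: DF=(1 − 147/9832·(0.995800))/(1+147/9832) = 4853/5000 ≈ 0.970600
step 3 [3y] zero: DF = P = 119/125 ≈ 0.952000
step 4 [4y] zero: DF = P = 4749/5000 ≈ 0.949800
step 5 [5y] swap r/1=877/47805: DF=(1 − 877/47805·(0.995800+0.970600+0.952000+0.949800))/(1+877/47805) = 9123/10000 ≈ 0.912300
step 6 [6y] bond c/1=9/100: DF=(348097/250000 − 9/100·(0.995800+0.970600+0.952000+0.949800+0.912300))/(1+9/100) = 8827/10000 ≈ 0.882700
step 7 [7y] swap r/1=333/16325: DF=(1 − 333/16325·(0.995800+0.970600+0.952000+0.949800+0.912300+0.882700))/(1+333/16325) = 2167/2500 ≈ 0.866800

1 1 4979/5000
2 2 4853/5000
3 3 119/125
4 4 4749/5000
5 5 9123/10000
6 6 8827/10000
7 7 2167/2500
f(3y,4y) = ((119/125)/(4749/5000) − 1)/(1) = 11/4749 ≈ 0.2316%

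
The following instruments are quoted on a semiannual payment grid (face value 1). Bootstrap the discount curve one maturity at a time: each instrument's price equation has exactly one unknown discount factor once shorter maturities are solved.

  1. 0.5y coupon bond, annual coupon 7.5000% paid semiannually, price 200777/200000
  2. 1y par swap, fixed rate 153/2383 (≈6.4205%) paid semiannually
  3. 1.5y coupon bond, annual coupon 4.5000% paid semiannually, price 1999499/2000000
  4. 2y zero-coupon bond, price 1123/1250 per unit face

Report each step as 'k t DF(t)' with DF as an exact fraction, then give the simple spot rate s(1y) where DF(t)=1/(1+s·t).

step 1 [0.5y] bond c/2=3/80: DF=(200777/200000 − 3/80·(0))/(1+3/80) = 2419/2500 ≈ 0.967600
step 2 [1y] swap r/2=153/4766: DF=(1 − 153/4766·(0.967600))/(1+153/4766) = 2347/2500 ≈ 0.938800
step 3 [1.5y] bond c/2=9/400: DF=(1999499/2000000 − 9/400·(0.967600+0.938800))/(1+9/400) = 4679/5000 ≈ 0.935800
step 4 [2y] zero: DF = P = 1123/1250 ≈ 0.898400

1 1/2 2419/2500
2 1 2347/2500
3 3/2 4679/5000
4 2 1123/1250
s(1y) = (1/(2347/2500) − 1)/(1) = 153/2347 ≈ 6.5190%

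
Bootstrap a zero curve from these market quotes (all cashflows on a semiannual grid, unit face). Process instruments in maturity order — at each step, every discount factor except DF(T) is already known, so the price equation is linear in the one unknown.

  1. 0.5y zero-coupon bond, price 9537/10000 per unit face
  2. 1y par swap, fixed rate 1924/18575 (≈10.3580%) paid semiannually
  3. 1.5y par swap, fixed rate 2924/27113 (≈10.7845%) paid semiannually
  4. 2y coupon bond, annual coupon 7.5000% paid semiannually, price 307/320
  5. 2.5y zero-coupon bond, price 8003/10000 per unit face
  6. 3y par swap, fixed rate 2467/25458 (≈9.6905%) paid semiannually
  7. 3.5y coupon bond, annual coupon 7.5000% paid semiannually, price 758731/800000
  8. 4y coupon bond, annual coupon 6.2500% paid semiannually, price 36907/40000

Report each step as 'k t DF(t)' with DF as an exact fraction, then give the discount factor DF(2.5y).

step 1 [0.5y] zero: DF = P = 9537/10000 ≈ 0.953700
step 2 [1y] swap r/2=962/18575: DF=(1 − 962/18575·(0.953700))/(1+962/18575) = 4519/5000 ≈ 0.903800
step 3 [1.5y] swap r/2=1462/27113: DF=(1 − 1462/27113·(0.953700+0.903800))/(1+1462/27113) = 4269/5000 ≈ 0.853800
step 4 [2y] bond c/2=3/80: DF=(307/320 − 3/80·(0.953700+0.903800+0.853800))/(1+3/80) = 8267/10000 ≈ 0.826700
step 5 [2.5y] zero: DF = P = 8003/10000 ≈ 0.800300
step 6 [3y] swap r/2=2467/50916: DF=(1 − 2467/50916·(0.953700+0.903800+0.853800+0.826700+0.800300))/(1+2467/50916) = 7533/10000 ≈ 0.753300
step 7 [3.5y] bond c/2=3/80: DF=(758731/800000 − 3/80·(0.953700+0.903800+0.853800+0.826700+0.800300+0.753300))/(1+3/80) = 7301/10000 ≈ 0.730100
step 8 [4y] bond c/2=1/32: DF=(36907/40000 − 1/32·(0.953700+0.903800+0.853800+0.826700+0.800300+0.753300+0.730100))/(1+1/32) = 7183/10000 ≈ 0.718300

1 1/2 9537/10000
2 1 4519/5000
3 3/2 4269/5000
4 2 8267/10000
5 5/2 8003/10000
6 3 7533/10000
7 7/2 7301/10000
8 4 7183/10000
DF(2.5y) = 8003/10000 ≈ 0.800300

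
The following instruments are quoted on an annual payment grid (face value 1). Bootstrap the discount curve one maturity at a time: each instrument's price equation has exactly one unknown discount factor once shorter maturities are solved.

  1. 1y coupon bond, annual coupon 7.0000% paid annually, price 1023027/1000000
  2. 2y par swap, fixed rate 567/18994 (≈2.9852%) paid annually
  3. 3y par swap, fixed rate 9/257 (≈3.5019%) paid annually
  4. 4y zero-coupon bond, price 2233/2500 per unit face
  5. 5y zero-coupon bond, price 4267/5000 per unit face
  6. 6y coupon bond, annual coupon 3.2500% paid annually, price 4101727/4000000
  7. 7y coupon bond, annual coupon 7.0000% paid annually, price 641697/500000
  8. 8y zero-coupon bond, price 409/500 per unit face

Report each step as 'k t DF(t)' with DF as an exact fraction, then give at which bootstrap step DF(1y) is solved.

1 1 9561/10000
2 2 9433/10000
3 3 9019/10000
4 4 2233/2500
5 5 4267/5000
6 6 17/20
7 7 8463/10000
8 8 409/500
DF(1y) is solved at step 1

step 1 [1y] bond c/1=7/100: DF=(1023027/1000000 − 7/100·(0))/(1+7/100) = 9561/10000 ≈ 0.956100
step 2 [2y] swap r/1=567/18994: DF=(1 − 567/18994·(0.956100))/(1+567/18994) = 9433/10000 ≈ 0.943300
step 3 [3y] swap r/1=9/257: DF=(1 − 9/257·(0.956100+0.943300))/(1+9/257) = 9019/10000 ≈ 0.901900
step 4 [4y] zero: DF = P = 2233/2500 ≈ 0.893200
step 5 [5y] zero: DF = P = 4267/5000 ≈ 0.853400
step 6 [6y] bond c/1=13/400: DF=(4101727/4000000 − 13/400·(0.956100+0.943300+0.901900+0.893200+0.853400))/(1+13/400) = 17/20 ≈ 0.850000
step 7 [7y] bond c/1=7/100: DF=(641697/500000 − 7/100·(0.956100+0.943300+0.901900+0.893200+0.853400+0.850000))/(1+7/100) = 8463/10000 ≈ 0.846300
step 8 [8y] zero: DF = P = 409/500 ≈ 0.818000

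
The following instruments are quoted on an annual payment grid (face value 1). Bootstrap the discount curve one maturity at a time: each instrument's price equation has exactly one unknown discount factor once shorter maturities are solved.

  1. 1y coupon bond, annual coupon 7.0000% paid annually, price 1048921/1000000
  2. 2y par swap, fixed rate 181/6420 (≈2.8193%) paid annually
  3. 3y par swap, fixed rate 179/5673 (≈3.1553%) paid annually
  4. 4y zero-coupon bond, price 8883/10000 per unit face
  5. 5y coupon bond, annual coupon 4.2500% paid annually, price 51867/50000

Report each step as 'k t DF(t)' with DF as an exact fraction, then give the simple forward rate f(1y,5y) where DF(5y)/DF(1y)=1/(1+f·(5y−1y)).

1 1 9803/10000
2 2 9457/10000
3 3 1821/2000
4 4 8883/10000
5 5 527/625
f(1y,5y) = ((9803/10000)/(527/625) − 1)/(4) = 1371/33728 ≈ 4.0649%

step 1 [1y] bond c/1=7/100: DF=(1048921/1000000 − 7/100·(0))/(1+7/100) = 9803/10000 ≈ 0.980300
step 2 [2y] swap r/1=181/6420: DF=(1 − 181/6420·(0.980300))/(1+181/6420) = 9457/10000 ≈ 0.945700
step 3 [3y] swap r/1=179/5673: DF=(1 − 179/5673·(0.980300+0.945700))/(1+179/5673) = 1821/2000 ≈ 0.910500
step 4 [4y] zero: DF = P = 8883/10000 ≈ 0.888300
step 5 [5y] bond c/1=17/400: DF=(51867/50000 − 17/400·(0.980300+0.945700+0.910500+0.888300))/(1+17/400) = 527/625 ≈ 0.843200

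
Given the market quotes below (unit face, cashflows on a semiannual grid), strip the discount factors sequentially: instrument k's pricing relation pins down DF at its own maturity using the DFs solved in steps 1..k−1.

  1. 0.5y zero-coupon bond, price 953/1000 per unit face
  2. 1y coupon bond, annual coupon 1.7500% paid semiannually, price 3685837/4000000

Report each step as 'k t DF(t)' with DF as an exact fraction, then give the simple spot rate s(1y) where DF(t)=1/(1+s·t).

step 1 [0.5y] zero: DF = P = 953/1000 ≈ 0.953000
step 2 [1y] bond c/2=7/800: DF=(3685837/4000000 − 7/800·(0.953000))/(1+7/800) = 2263/2500 ≈ 0.905200

1 1/2 953/1000
2 1 2263/2500
s(1y) = (1/(2263/2500) − 1)/(1) = 237/2263 ≈ 10.4728%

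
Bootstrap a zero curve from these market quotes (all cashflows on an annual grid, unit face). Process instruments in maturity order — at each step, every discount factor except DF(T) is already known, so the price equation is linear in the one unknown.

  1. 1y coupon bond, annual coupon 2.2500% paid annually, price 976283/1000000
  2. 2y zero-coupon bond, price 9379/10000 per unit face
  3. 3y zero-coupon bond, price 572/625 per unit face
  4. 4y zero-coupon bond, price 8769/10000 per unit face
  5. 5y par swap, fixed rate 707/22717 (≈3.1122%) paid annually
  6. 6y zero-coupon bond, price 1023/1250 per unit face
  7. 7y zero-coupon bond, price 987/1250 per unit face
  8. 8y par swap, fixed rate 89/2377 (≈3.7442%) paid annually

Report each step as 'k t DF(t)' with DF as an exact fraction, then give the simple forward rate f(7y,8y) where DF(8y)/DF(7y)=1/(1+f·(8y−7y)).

1 1 2387/2500
2 2 9379/10000
3 3 572/625
4 4 8769/10000
5 5 4293/5000
6 6 1023/1250
7 7 987/1250
8 8 7419/10000
f(7y,8y) = ((987/1250)/(7419/10000) − 1)/(1) = 159/2473 ≈ 6.4294%

step 1 [1y] bond c/1=9/400: DF=(976283/1000000 − 9/400·(0))/(1+9/400) = 2387/2500 ≈ 0.954800
step 2 [2y] zero: DF = P = 9379/10000 ≈ 0.937900
step 3 [3y] zero: DF = P = 572/625 ≈ 0.915200
step 4 [4y] zero: DF = P = 8769/10000 ≈ 0.876900
step 5 [5y] swap r/1=707/22717: DF=(1 − 707/22717·(0.954800+0.937900+0.915200+0.876900))/(1+707/22717) = 4293/5000 ≈ 0.858600
step 6 [6y] zero: DF = P = 1023/1250 ≈ 0.818400
step 7 [7y] zero: DF = P = 987/1250 ≈ 0.789600
step 8 [8y] swap r/1=89/2377: DF=(1 − 89/2377·(0.954800+0.937900+0.915200+0.876900+0.858600+0.818400+0.789600))/(1+89/2377) = 7419/10000 ≈ 0.741900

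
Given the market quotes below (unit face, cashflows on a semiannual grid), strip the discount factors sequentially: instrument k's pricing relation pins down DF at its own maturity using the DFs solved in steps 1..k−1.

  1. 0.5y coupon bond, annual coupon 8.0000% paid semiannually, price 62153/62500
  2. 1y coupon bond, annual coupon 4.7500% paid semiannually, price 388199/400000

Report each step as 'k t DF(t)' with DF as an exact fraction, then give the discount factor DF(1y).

step 1 [0.5y] bond c/2=1/25: DF=(62153/62500 − 1/25·(0))/(1+1/25) = 4781/5000 ≈ 0.956200
step 2 [1y] bond c/2=19/800: DF=(388199/400000 − 19/800·(0.956200))/(1+19/800) = 4629/5000 ≈ 0.925800

1 1/2 4781/5000
2 1 4629/5000
DF(1y) = 4629/5000 ≈ 0.925800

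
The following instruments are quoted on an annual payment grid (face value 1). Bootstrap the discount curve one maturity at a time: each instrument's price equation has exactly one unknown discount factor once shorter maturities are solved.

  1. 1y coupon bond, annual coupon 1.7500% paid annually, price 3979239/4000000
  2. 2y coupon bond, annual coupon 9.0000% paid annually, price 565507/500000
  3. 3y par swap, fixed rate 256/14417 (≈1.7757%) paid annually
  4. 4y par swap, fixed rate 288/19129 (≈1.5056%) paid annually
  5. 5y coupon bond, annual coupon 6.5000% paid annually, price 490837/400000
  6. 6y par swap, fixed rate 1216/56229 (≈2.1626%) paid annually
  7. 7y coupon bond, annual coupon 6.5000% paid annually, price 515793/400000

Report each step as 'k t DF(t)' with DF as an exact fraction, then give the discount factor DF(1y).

1 1 9777/10000
2 2 9569/10000
3 3 593/625
4 4 589/625
5 5 9187/10000
6 6 549/625
7 7 2169/2500
DF(1y) = 9777/10000 ≈ 0.977700

step 1 [1y] bond c/1=7/400: DF=(3979239/4000000 − 7/400·(0))/(1+7/400) = 9777/10000 ≈ 0.977700
step 2 [2y] bond c/1=9/100: DF=(565507/500000 − 9/100·(0.977700))/(1+9/100) = 9569/10000 ≈ 0.956900
step 3 [3y] swap r/1=256/14417: DF=(1 − 256/14417·(0.977700+0.956900))/(1+256/14417) = 593/625 ≈ 0.948800
step 4 [4y] swap r/1=288/19129: DF=(1 − 288/19129·(0.977700+0.956900+0.948800))/(1+288/19129) = 589/625 ≈ 0.942400
step 5 [5y] bond c/1=13/200: DF=(490837/400000 − 13/200·(0.977700+0.956900+0.948800+0.942400))/(1+13/200) = 9187/10000 ≈ 0.918700
step 6 [6y] swap r/1=1216/56229: DF=(1 − 1216/56229·(0.977700+0.956900+0.948800+0.942400+0.918700))/(1+1216/56229) = 549/625 ≈ 0.878400
step 7 [7y] bond c/1=13/200: DF=(515793/400000 − 13/200·(0.977700+0.956900+0.948800+0.942400+0.918700+0.878400))/(1+13/200) = 2169/2500 ≈ 0.867600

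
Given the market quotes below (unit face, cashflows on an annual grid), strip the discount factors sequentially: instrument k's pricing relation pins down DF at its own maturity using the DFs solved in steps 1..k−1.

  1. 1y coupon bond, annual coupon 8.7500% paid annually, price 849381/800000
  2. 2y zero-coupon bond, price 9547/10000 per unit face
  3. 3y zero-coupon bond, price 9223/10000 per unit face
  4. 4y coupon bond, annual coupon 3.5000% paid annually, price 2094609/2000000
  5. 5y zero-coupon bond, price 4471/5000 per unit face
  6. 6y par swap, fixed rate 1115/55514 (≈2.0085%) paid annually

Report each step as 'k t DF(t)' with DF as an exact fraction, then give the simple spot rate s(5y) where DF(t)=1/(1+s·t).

1 1 9763/10000
2 2 9547/10000
3 3 9223/10000
4 4 4577/5000
5 5 4471/5000
6 6 1777/2000
s(5y) = (1/(4471/5000) − 1)/(5) = 529/22355 ≈ 2.3664%

step 1 [1y] bond c/1=7/80: DF=(849381/800000 − 7/80·(0))/(1+7/80) = 9763/10000 ≈ 0.976300
step 2 [2y] zero: DF = P = 9547/10000 ≈ 0.954700
step 3 [3y] zero: DF = P = 9223/10000 ≈ 0.922300
step 4 [4y] bond c/1=7/200: DF=(2094609/2000000 − 7/200·(0.976300+0.954700+0.922300))/(1+7/200) = 4577/5000 ≈ 0.915400
step 5 [5y] zero: DF = P = 4471/5000 ≈ 0.894200
step 6 [6y] swap r/1=1115/55514: DF=(1 − 1115/55514·(0.976300+0.954700+0.922300+0.915400+0.894200))/(1+1115/55514) = 1777/2000 ≈ 0.888500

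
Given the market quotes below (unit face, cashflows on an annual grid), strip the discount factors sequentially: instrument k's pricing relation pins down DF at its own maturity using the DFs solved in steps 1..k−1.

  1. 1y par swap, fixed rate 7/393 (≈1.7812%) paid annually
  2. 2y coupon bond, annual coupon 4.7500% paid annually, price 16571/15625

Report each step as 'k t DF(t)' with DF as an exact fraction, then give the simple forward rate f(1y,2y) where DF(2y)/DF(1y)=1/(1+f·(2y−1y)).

step 1 [1y] swap r/1=7/393: DF=(1 − 7/393·(0))/(1+7/393) = 393/400 ≈ 0.982500
step 2 [2y] bond c/1=19/400: DF=(16571/15625 − 19/400·(0.982500))/(1+19/400) = 9679/10000 ≈ 0.967900

1 1 393/400
2 2 9679/10000
f(1y,2y) = ((393/400)/(9679/10000) − 1)/(1) = 146/9679 ≈ 1.5084%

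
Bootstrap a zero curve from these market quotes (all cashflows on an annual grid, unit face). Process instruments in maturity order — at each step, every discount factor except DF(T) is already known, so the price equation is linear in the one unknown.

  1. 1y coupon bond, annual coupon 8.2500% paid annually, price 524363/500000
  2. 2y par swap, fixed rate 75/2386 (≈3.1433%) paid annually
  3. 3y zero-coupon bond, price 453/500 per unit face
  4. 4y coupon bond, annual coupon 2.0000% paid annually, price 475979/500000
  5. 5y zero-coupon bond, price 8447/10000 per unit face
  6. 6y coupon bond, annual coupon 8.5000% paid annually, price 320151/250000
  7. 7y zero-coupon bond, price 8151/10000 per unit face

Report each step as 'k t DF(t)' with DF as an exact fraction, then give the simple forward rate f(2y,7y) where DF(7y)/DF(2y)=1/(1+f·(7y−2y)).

step 1 [1y] bond c/1=33/400: DF=(524363/500000 − 33/400·(0))/(1+33/400) = 1211/1250 ≈ 0.968800
step 2 [2y] swap r/1=75/2386: DF=(1 − 75/2386·(0.968800))/(1+75/2386) = 47/50 ≈ 0.940000
step 3 [3y] zero: DF = P = 453/500 ≈ 0.906000
step 4 [4y] bond c/1=1/50: DF=(475979/500000 − 1/50·(0.968800+0.940000+0.906000))/(1+1/50) = 8781/10000 ≈ 0.878100
step 5 [5y] zero: DF = P = 8447/10000 ≈ 0.844700
step 6 [6y] bond c/1=17/200: DF=(320151/250000 − 17/200·(0.968800+0.940000+0.906000+0.878100+0.844700))/(1+17/200) = 1031/1250 ≈ 0.824800
step 7 [7y] zero: DF = P = 8151/10000 ≈ 0.815100

1 1 1211/1250
2 2 47/50
3 3 453/500
4 4 8781/10000
5 5 8447/10000
6 6 1031/1250
7 7 8151/10000
f(2y,7y) = ((47/50)/(8151/10000) − 1)/(5) = 1249/40755 ≈ 3.0647%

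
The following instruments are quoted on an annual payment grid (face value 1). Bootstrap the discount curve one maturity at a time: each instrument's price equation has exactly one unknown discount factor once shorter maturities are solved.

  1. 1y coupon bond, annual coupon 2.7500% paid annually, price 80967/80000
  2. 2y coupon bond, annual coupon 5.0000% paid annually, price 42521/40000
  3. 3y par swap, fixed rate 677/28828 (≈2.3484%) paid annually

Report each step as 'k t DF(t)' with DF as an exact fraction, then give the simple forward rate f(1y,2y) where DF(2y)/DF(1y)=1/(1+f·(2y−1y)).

1 1 197/200
2 2 1931/2000
3 3 9323/10000
f(1y,2y) = ((197/200)/(1931/2000) − 1)/(1) = 39/1931 ≈ 2.0197%

step 1 [1y] bond c/1=11/400: DF=(80967/80000 − 11/400·(0))/(1+11/400) = 197/200 ≈ 0.985000
step 2 [2y] bond c/1=1/20: DF=(42521/40000 − 1/20·(0.985000))/(1+1/20) = 1931/2000 ≈ 0.965500
step 3 [3y] swap r/1=677/28828: DF=(1 − 677/28828·(0.985000+0.965500))/(1+677/28828) = 9323/10000 ≈ 0.932300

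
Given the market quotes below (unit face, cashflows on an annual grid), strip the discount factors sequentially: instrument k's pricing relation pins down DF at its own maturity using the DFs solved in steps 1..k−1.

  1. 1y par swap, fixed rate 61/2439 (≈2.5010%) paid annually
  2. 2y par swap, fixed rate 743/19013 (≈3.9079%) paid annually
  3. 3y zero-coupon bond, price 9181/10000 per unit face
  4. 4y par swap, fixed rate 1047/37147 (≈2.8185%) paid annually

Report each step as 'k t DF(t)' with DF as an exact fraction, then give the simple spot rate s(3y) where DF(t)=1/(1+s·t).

1 1 2439/2500
2 2 9257/10000
3 3 9181/10000
4 4 8953/10000
s(3y) = (1/(9181/10000) − 1)/(3) = 273/9181 ≈ 2.9735%

step 1 [1y] swap r/1=61/2439: DF=(1 − 61/2439·(0))/(1+61/2439) = 2439/2500 ≈ 0.975600
step 2 [2y] swap r/1=743/19013: DF=(1 − 743/19013·(0.975600))/(1+743/19013) = 9257/10000 ≈ 0.925700
step 3 [3y] zero: DF = P = 9181/10000 ≈ 0.918100
step 4 [4y] swap r/1=1047/37147: DF=(1 − 1047/37147·(0.975600+0.925700+0.918100))/(1+1047/37147) = 8953/10000 ≈ 0.895300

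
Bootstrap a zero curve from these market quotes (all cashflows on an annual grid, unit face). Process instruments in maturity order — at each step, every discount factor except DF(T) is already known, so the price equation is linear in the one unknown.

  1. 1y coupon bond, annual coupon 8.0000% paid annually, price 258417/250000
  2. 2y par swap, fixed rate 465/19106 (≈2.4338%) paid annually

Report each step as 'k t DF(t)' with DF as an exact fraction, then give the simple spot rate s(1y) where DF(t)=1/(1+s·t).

step 1 [1y] bond c/1=2/25: DF=(258417/250000 − 2/25·(0))/(1+2/25) = 9571/10000 ≈ 0.957100
step 2 [2y] swap r/1=465/19106: DF=(1 − 465/19106·(0.957100))/(1+465/19106) = 1907/2000 ≈ 0.953500

1 1 9571/10000
2 2 1907/2000
s(1y) = (1/(9571/10000) − 1)/(1) = 429/9571 ≈ 4.4823%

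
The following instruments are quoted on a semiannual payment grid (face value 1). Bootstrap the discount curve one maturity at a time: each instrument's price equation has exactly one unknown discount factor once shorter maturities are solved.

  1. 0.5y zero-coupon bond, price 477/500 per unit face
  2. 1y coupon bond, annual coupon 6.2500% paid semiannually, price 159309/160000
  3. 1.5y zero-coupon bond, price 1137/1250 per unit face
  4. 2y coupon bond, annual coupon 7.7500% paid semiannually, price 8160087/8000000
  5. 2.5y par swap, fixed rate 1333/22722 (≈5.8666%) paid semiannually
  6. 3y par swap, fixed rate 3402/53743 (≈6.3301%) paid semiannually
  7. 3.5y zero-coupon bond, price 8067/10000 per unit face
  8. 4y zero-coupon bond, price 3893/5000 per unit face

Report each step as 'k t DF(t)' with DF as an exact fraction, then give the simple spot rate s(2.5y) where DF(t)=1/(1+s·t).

1 1/2 477/500
2 1 4683/5000
3 3/2 1137/1250
4 2 351/400
5 5/2 8667/10000
6 3 8299/10000
7 7/2 8067/10000
8 4 3893/5000
s(2.5y) = (1/(8667/10000) − 1)/(5/2) = 2666/43335 ≈ 6.1521%

step 1 [0.5y] zero: DF = P = 477/500 ≈ 0.954000
step 2 [1y] bond c/2=1/32: DF=(159309/160000 − 1/32·(0.954000))/(1+1/32) = 4683/5000 ≈ 0.936600
step 3 [1.5y] zero: DF = P = 1137/1250 ≈ 0.909600
step 4 [2y] bond c/2=31/800: DF=(8160087/8000000 − 31/800·(0.954000+0.936600+0.909600))/(1+31/800) = 351/400 ≈ 0.877500
step 5 [2.5y] swap r/2=1333/45444: DF=(1 − 1333/45444·(0.954000+0.936600+0.909600+0.877500))/(1+1333/45444) = 8667/10000 ≈ 0.866700
step 6 [3y] swap r/2=1701/53743: DF=(1 − 1701/53743·(0.954000+0.936600+0.909600+0.877500+0.866700))/(1+1701/53743) = 8299/10000 ≈ 0.829900
step 7 [3.5y] zero: DF = P = 8067/10000 ≈ 0.806700
step 8 [4y] zero: DF = P = 3893/5000 ≈ 0.778600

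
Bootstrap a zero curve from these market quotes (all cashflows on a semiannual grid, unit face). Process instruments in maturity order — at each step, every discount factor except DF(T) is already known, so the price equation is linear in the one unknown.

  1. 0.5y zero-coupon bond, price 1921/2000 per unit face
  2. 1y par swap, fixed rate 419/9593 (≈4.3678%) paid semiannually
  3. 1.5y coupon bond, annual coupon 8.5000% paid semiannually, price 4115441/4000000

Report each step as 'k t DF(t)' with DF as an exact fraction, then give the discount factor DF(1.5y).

1 1/2 1921/2000
2 1 9581/10000
3 3/2 9087/10000
DF(1.5y) = 9087/10000 ≈ 0.908700

step 1 [0.5y] zero: DF = P = 1921/2000 ≈ 0.960500
step 2 [1y] swap r/2=419/19186: DF=(1 − 419/19186·(0.960500))/(1+419/19186) = 9581/10000 ≈ 0.958100
step 3 [1.5y] bond c/2=17/400: DF=(4115441/4000000 − 17/400·(0.960500+0.958100))/(1+17/400) = 9087/10000 ≈ 0.908700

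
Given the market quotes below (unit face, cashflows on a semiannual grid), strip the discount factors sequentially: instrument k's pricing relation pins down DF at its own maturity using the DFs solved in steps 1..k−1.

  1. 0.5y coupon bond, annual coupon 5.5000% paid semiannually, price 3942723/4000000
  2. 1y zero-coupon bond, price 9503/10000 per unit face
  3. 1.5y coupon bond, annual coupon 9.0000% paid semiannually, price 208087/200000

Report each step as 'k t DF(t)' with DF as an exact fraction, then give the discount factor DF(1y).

1 1/2 9593/10000
2 1 9503/10000
3 3/2 4567/5000
DF(1y) = 9503/10000 ≈ 0.950300

step 1 [0.5y] bond c/2=11/400: DF=(3942723/4000000 − 11/400·(0))/(1+11/400) = 9593/10000 ≈ 0.959300
step 2 [1y] zero: DF = P = 9503/10000 ≈ 0.950300
step 3 [1.5y] bond c/2=9/200: DF=(208087/200000 − 9/200·(0.959300+0.950300))/(1+9/200) = 4567/5000 ≈ 0.913400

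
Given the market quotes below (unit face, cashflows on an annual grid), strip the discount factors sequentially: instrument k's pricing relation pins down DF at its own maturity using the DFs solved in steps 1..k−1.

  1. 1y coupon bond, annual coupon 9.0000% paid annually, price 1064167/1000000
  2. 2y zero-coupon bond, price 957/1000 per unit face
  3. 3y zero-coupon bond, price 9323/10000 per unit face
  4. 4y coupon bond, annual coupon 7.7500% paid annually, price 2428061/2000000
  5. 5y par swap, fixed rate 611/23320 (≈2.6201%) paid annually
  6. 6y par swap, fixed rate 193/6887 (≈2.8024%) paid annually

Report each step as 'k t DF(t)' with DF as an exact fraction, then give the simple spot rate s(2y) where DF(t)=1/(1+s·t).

step 1 [1y] bond c/1=9/100: DF=(1064167/1000000 − 9/100·(0))/(1+9/100) = 9763/10000 ≈ 0.976300
step 2 [2y] zero: DF = P = 957/1000 ≈ 0.957000
step 3 [3y] zero: DF = P = 9323/10000 ≈ 0.932300
step 4 [4y] bond c/1=31/400: DF=(2428061/2000000 − 31/400·(0.976300+0.957000+0.932300))/(1+31/400) = 4603/5000 ≈ 0.920600
step 5 [5y] swap r/1=611/23320: DF=(1 − 611/23320·(0.976300+0.957000+0.932300+0.920600))/(1+611/23320) = 4389/5000 ≈ 0.877800
step 6 [6y] swap r/1=193/6887: DF=(1 − 193/6887·(0.976300+0.957000+0.932300+0.920600+0.877800))/(1+193/6887) = 1057/1250 ≈ 0.845600

1 1 9763/10000
2 2 957/1000
3 3 9323/10000
4 4 4603/5000
5 5 4389/5000
6 6 1057/1250
s(2y) = (1/(957/1000) − 1)/(2) = 43/1914 ≈ 2.2466%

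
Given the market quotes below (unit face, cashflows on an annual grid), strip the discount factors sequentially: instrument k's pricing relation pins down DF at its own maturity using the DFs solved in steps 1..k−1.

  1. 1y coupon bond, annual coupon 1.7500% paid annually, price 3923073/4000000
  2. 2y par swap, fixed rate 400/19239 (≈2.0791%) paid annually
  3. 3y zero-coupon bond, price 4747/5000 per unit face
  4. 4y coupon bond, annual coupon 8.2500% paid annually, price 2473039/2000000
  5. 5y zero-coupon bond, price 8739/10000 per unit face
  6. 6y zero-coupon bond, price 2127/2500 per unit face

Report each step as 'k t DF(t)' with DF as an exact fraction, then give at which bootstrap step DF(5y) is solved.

1 1 9639/10000
2 2 24/25
3 3 4747/5000
4 4 9233/10000
5 5 8739/10000
6 6 2127/2500
DF(5y) is solved at step 5

step 1 [1y] bond c/1=7/400: DF=(3923073/4000000 − 7/400·(0))/(1+7/400) = 9639/10000 ≈ 0.963900
step 2 [2y] swap r/1=400/19239: DF=(1 − 400/19239·(0.963900))/(1+400/19239) = 24/25 ≈ 0.960000
step 3 [3y] zero: DF = P = 4747/5000 ≈ 0.949400
step 4 [4y] bond c/1=33/400: DF=(2473039/2000000 − 33/400·(0.963900+0.960000+0.949400))/(1+33/400) = 9233/10000 ≈ 0.923300
step 5 [5y] zero: DF = P = 8739/10000 ≈ 0.873900
step 6 [6y] zero: DF = P = 2127/2500 ≈ 0.850800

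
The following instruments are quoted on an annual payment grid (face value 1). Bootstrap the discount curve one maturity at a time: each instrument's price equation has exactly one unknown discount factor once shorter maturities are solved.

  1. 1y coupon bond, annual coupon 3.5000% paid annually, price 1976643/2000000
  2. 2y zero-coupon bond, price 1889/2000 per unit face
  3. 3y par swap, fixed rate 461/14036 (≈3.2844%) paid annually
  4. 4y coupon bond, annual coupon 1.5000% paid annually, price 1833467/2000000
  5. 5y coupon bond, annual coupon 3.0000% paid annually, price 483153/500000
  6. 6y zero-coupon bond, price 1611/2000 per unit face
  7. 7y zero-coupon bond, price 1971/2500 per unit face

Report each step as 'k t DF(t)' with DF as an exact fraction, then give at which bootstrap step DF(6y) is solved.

1 1 9549/10000
2 2 1889/2000
3 3 4539/5000
4 4 8617/10000
5 5 8313/10000
6 6 1611/2000
7 7 1971/2500
DF(6y) is solved at step 6

step 1 [1y] bond c/1=7/200: DF=(1976643/2000000 − 7/200·(0))/(1+7/200) = 9549/10000 ≈ 0.954900
step 2 [2y] zero: DF = P = 1889/2000 ≈ 0.944500
step 3 [3y] swap r/1=461/14036: DF=(1 − 461/14036·(0.954900+0.944500))/(1+461/14036) = 4539/5000 ≈ 0.907800
step 4 [4y] bond c/1=3/200: DF=(1833467/2000000 − 3/200·(0.954900+0.944500+0.907800))/(1+3/200) = 8617/10000 ≈ 0.861700
step 5 [5y] bond c/1=3/100: DF=(483153/500000 − 3/100·(0.954900+0.944500+0.907800+0.861700))/(1+3/100) = 8313/10000 ≈ 0.831300
step 6 [6y] zero: DF = P = 1611/2000 ≈ 0.805500
step 7 [7y] zero: DF = P = 1971/2500 ≈ 0.788400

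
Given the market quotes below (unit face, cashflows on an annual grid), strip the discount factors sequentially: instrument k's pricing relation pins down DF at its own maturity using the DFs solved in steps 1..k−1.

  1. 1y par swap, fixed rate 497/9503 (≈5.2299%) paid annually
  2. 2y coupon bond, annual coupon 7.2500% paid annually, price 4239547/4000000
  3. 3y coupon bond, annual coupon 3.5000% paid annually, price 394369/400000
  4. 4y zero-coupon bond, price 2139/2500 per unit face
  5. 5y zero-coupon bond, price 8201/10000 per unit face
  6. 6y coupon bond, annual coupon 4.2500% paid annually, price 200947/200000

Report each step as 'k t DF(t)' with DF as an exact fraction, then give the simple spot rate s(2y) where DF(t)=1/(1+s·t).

step 1 [1y] swap r/1=497/9503: DF=(1 − 497/9503·(0))/(1+497/9503) = 9503/10000 ≈ 0.950300
step 2 [2y] bond c/1=29/400: DF=(4239547/4000000 − 29/400·(0.950300))/(1+29/400) = 231/250 ≈ 0.924000
step 3 [3y] bond c/1=7/200: DF=(394369/400000 − 7/200·(0.950300+0.924000))/(1+7/200) = 2223/2500 ≈ 0.889200
step 4 [4y] zero: DF = P = 2139/2500 ≈ 0.855600
step 5 [5y] zero: DF = P = 8201/10000 ≈ 0.820100
step 6 [6y] bond c/1=17/400: DF=(200947/200000 − 17/400·(0.950300+0.924000+0.889200+0.855600+0.820100))/(1+17/400) = 1957/2500 ≈ 0.782800

1 1 9503/10000
2 2 231/250
3 3 2223/2500
4 4 2139/2500
5 5 8201/10000
6 6 1957/2500
s(2y) = (1/(231/250) − 1)/(2) = 19/462 ≈ 4.1126%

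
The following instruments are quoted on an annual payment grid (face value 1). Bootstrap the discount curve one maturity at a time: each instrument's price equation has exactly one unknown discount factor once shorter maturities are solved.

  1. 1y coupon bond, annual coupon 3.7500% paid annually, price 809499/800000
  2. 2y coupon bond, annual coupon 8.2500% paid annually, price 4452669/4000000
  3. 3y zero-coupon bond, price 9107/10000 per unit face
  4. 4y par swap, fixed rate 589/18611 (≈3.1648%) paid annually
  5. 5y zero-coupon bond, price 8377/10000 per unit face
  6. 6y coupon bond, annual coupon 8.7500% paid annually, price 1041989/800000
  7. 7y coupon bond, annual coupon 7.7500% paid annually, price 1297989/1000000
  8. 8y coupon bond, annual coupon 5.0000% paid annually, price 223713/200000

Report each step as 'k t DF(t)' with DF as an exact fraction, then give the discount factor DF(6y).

step 1 [1y] bond c/1=3/80: DF=(809499/800000 − 3/80·(0))/(1+3/80) = 9753/10000 ≈ 0.975300
step 2 [2y] bond c/1=33/400: DF=(4452669/4000000 − 33/400·(0.975300))/(1+33/400) = 477/500 ≈ 0.954000
step 3 [3y] zero: DF = P = 9107/10000 ≈ 0.910700
step 4 [4y] swap r/1=589/18611: DF=(1 − 589/18611·(0.975300+0.954000+0.910700))/(1+589/18611) = 4411/5000 ≈ 0.882200
step 5 [5y] zero: DF = P = 8377/10000 ≈ 0.837700
step 6 [6y] bond c/1=7/80: DF=(1041989/800000 − 7/80·(0.975300+0.954000+0.910700+0.882200+0.837700))/(1+7/80) = 2077/2500 ≈ 0.830800
step 7 [7y] bond c/1=31/400: DF=(1297989/1000000 − 31/400·(0.975300+0.954000+0.910700+0.882200+0.837700+0.830800))/(1+31/400) = 8169/10000 ≈ 0.816900
step 8 [8y] bond c/1=1/20: DF=(223713/200000 − 1/20·(0.975300+0.954000+0.910700+0.882200+0.837700+0.830800+0.816900))/(1+1/20) = 7697/10000 ≈ 0.769700

1 1 9753/10000
2 2 477/500
3 3 9107/10000
4 4 4411/5000
5 5 8377/10000
6 6 2077/2500
7 7 8169/10000
8 8 7697/10000
DF(6y) = 2077/2500 ≈ 0.830800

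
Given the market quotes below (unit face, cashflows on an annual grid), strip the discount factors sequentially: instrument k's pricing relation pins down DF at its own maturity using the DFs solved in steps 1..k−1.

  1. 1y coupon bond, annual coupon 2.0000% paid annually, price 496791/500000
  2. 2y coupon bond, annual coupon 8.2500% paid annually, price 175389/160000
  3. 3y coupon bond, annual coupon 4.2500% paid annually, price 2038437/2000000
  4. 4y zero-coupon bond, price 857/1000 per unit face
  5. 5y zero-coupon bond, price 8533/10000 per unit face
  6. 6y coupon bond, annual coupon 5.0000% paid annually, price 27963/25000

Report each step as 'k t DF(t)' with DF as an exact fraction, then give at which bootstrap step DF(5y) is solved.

1 1 9741/10000
2 2 1173/1250
3 3 8997/10000
4 4 857/1000
5 5 8533/10000
6 6 8499/10000
DF(5y) is solved at step 5

step 1 [1y] bond c/1=1/50: DF=(496791/500000 − 1/50·(0))/(1+1/50) = 9741/10000 ≈ 0.974100
step 2 [2y] bond c/1=33/400: DF=(175389/160000 − 33/400·(0.974100))/(1+33/400) = 1173/1250 ≈ 0.938400
step 3 [3y] bond c/1=17/400: DF=(2038437/2000000 − 17/400·(0.974100+0.938400))/(1+17/400) = 8997/10000 ≈ 0.899700
step 4 [4y] zero: DF = P = 857/1000 ≈ 0.857000
step 5 [5y] zero: DF = P = 8533/10000 ≈ 0.853300
step 6 [6y] bond c/1=1/20: DF=(27963/25000 − 1/20·(0.974100+0.938400+0.899700+0.857000+0.853300))/(1+1/20) = 8499/10000 ≈ 0.849900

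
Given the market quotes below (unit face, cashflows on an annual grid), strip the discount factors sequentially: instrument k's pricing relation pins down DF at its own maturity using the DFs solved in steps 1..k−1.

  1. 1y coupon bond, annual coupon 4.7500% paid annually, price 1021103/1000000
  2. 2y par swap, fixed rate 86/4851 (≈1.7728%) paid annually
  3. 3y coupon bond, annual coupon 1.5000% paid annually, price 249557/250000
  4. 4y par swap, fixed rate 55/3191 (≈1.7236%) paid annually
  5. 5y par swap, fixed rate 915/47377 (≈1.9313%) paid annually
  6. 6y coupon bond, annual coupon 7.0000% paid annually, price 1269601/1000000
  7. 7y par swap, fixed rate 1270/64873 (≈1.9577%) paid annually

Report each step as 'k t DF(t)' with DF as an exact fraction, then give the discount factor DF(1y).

1 1 2437/2500
2 2 1207/1250
3 3 2387/2500
4 4 467/500
5 5 1817/2000
6 6 4383/5000
7 7 873/1000
DF(1y) = 2437/2500 ≈ 0.974800

step 1 [1y] bond c/1=19/400: DF=(1021103/1000000 − 19/400·(0))/(1+19/400) = 2437/2500 ≈ 0.974800
step 2 [2y] swap r/1=86/4851: DF=(1 − 86/4851·(0.974800))/(1+86/4851) = 1207/1250 ≈ 0.965600
step 3 [3y] bond c/1=3/200: DF=(249557/250000 − 3/200·(0.974800+0.965600))/(1+3/200) = 2387/2500 ≈ 0.954800
step 4 [4y] swap r/1=55/3191: DF=(1 − 55/3191·(0.974800+0.965600+0.954800))/(1+55/3191) = 467/500 ≈ 0.934000
step 5 [5y] swap r/1=915/47377: DF=(1 − 915/47377·(0.974800+0.965600+0.954800+0.934000))/(1+915/47377) = 1817/2000 ≈ 0.908500
step 6 [6y] bond c/1=7/100: DF=(1269601/1000000 − 7/100·(0.974800+0.965600+0.954800+0.934000+0.908500))/(1+7/100) = 4383/5000 ≈ 0.876600
step 7 [7y] swap r/1=1270/64873: DF=(1 − 1270/64873·(0.974800+0.965600+0.954800+0.934000+0.908500+0.876600))/(1+1270/64873) = 873/1000 ≈ 0.873000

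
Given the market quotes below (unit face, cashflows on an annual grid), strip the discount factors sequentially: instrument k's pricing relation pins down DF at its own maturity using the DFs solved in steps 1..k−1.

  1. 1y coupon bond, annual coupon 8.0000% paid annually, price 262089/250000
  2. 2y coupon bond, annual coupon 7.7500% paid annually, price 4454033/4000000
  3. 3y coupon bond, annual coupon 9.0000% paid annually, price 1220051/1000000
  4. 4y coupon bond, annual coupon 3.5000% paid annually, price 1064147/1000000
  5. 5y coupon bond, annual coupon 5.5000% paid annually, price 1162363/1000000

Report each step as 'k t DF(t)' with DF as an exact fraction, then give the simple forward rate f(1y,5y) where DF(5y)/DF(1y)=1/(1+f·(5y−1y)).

step 1 [1y] bond c/1=2/25: DF=(262089/250000 − 2/25·(0))/(1+2/25) = 9707/10000 ≈ 0.970700
step 2 [2y] bond c/1=31/400: DF=(4454033/4000000 − 31/400·(0.970700))/(1+31/400) = 2409/2500 ≈ 0.963600
step 3 [3y] bond c/1=9/100: DF=(1220051/1000000 − 9/100·(0.970700+0.963600))/(1+9/100) = 2399/2500 ≈ 0.959600
step 4 [4y] bond c/1=7/200: DF=(1064147/1000000 − 7/200·(0.970700+0.963600+0.959600))/(1+7/200) = 9303/10000 ≈ 0.930300
step 5 [5y] bond c/1=11/200: DF=(1162363/1000000 − 11/200·(0.970700+0.963600+0.959600+0.930300))/(1+11/200) = 564/625 ≈ 0.902400

1 1 9707/10000
2 2 2409/2500
3 3 2399/2500
4 4 9303/10000
5 5 564/625
f(1y,5y) = ((9707/10000)/(564/625) − 1)/(4) = 683/36096 ≈ 1.8922%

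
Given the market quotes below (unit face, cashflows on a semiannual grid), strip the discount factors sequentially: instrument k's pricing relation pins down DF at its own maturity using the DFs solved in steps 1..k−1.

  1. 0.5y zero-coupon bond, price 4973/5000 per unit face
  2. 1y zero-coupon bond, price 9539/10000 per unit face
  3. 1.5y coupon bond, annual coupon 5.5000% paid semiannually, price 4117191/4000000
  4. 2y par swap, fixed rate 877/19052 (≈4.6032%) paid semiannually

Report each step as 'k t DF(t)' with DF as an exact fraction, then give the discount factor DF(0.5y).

step 1 [0.5y] zero: DF = P = 4973/5000 ≈ 0.994600
step 2 [1y] zero: DF = P = 9539/10000 ≈ 0.953900
step 3 [1.5y] bond c/2=11/400: DF=(4117191/4000000 − 11/400·(0.994600+0.953900))/(1+11/400) = 1187/1250 ≈ 0.949600
step 4 [2y] swap r/2=877/38104: DF=(1 − 877/38104·(0.994600+0.953900+0.949600))/(1+877/38104) = 9123/10000 ≈ 0.912300

1 1/2 4973/5000
2 1 9539/10000
3 3/2 1187/1250
4 2 9123/10000
DF(0.5y) = 4973/5000 ≈ 0.994600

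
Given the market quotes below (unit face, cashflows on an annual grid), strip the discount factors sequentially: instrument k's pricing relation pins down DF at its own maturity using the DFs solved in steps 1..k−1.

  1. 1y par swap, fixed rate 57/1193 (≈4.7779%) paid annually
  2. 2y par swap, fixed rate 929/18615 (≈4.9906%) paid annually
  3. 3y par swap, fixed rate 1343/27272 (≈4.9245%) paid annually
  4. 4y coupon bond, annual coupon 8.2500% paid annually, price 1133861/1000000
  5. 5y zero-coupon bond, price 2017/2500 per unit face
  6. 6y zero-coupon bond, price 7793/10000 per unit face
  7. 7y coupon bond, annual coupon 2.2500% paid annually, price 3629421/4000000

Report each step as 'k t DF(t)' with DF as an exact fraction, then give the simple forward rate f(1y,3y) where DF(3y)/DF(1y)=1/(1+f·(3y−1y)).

step 1 [1y] swap r/1=57/1193: DF=(1 − 57/1193·(0))/(1+57/1193) = 1193/1250 ≈ 0.954400
step 2 [2y] swap r/1=929/18615: DF=(1 − 929/18615·(0.954400))/(1+929/18615) = 9071/10000 ≈ 0.907100
step 3 [3y] swap r/1=1343/27272: DF=(1 − 1343/27272·(0.954400+0.907100))/(1+1343/27272) = 8657/10000 ≈ 0.865700
step 4 [4y] bond c/1=33/400: DF=(1133861/1000000 − 33/400·(0.954400+0.907100+0.865700))/(1+33/400) = 2099/2500 ≈ 0.839600
step 5 [5y] zero: DF = P = 2017/2500 ≈ 0.806800
step 6 [6y] zero: DF = P = 7793/10000 ≈ 0.779300
step 7 [7y] bond c/1=9/400: DF=(3629421/4000000 − 9/400·(0.954400+0.907100+0.865700+0.839600+0.806800+0.779300))/(1+9/400) = 387/500 ≈ 0.774000

1 1 1193/1250
2 2 9071/10000
3 3 8657/10000
4 4 2099/2500
5 5 2017/2500
6 6 7793/10000
7 7 387/500
f(1y,3y) = ((1193/1250)/(8657/10000) − 1)/(2) = 887/17314 ≈ 5.1230%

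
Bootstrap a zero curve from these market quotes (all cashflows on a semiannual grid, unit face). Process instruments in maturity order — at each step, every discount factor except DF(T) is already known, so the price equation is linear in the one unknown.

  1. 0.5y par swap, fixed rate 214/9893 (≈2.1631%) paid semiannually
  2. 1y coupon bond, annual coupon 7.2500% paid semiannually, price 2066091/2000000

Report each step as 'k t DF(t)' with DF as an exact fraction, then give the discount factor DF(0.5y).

1 1/2 9893/10000
2 1 9623/10000
DF(0.5y) = 9893/10000 ≈ 0.989300

step 1 [0.5y] swap r/2=107/9893: DF=(1 − 107/9893·(0))/(1+107/9893) = 9893/10000 ≈ 0.989300
step 2 [1y] bond c/2=29/800: DF=(2066091/2000000 − 29/800·(0.989300))/(1+29/800) = 9623/10000 ≈ 0.962300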